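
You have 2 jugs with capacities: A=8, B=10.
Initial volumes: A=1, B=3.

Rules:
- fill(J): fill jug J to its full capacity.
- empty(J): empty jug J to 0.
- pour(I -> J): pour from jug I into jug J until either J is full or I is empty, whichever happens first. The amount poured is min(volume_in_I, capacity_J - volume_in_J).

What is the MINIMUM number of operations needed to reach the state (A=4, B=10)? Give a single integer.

Answer: 2

Derivation:
BFS from (A=1, B=3). One shortest path:
  1. pour(B -> A) -> (A=4 B=0)
  2. fill(B) -> (A=4 B=10)
Reached target in 2 moves.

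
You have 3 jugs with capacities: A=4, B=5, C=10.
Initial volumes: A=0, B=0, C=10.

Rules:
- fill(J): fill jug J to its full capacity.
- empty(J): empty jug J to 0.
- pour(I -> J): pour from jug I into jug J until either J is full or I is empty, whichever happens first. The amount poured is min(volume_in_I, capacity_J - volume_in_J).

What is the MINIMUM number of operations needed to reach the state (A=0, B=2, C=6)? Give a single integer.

BFS from (A=0, B=0, C=10). One shortest path:
  1. pour(C -> A) -> (A=4 B=0 C=6)
  2. empty(A) -> (A=0 B=0 C=6)
  3. pour(C -> A) -> (A=4 B=0 C=2)
  4. empty(A) -> (A=0 B=0 C=2)
  5. pour(C -> B) -> (A=0 B=2 C=0)
  6. fill(C) -> (A=0 B=2 C=10)
  7. pour(C -> A) -> (A=4 B=2 C=6)
  8. empty(A) -> (A=0 B=2 C=6)
Reached target in 8 moves.

Answer: 8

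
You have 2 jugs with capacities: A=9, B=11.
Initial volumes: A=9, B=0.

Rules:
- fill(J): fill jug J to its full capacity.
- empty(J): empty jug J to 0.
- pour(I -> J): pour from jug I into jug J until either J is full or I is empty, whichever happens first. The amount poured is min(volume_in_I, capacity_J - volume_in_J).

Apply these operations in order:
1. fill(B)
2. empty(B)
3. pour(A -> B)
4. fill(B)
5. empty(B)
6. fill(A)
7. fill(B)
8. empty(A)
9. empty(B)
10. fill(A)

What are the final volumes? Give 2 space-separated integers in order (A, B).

Answer: 9 0

Derivation:
Step 1: fill(B) -> (A=9 B=11)
Step 2: empty(B) -> (A=9 B=0)
Step 3: pour(A -> B) -> (A=0 B=9)
Step 4: fill(B) -> (A=0 B=11)
Step 5: empty(B) -> (A=0 B=0)
Step 6: fill(A) -> (A=9 B=0)
Step 7: fill(B) -> (A=9 B=11)
Step 8: empty(A) -> (A=0 B=11)
Step 9: empty(B) -> (A=0 B=0)
Step 10: fill(A) -> (A=9 B=0)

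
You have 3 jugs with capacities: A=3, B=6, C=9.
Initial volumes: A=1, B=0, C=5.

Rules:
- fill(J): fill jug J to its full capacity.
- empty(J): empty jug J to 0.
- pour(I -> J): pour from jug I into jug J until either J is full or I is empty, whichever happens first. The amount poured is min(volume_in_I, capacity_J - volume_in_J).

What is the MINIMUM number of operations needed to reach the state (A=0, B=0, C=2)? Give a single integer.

BFS from (A=1, B=0, C=5). One shortest path:
  1. empty(A) -> (A=0 B=0 C=5)
  2. pour(C -> A) -> (A=3 B=0 C=2)
  3. empty(A) -> (A=0 B=0 C=2)
Reached target in 3 moves.

Answer: 3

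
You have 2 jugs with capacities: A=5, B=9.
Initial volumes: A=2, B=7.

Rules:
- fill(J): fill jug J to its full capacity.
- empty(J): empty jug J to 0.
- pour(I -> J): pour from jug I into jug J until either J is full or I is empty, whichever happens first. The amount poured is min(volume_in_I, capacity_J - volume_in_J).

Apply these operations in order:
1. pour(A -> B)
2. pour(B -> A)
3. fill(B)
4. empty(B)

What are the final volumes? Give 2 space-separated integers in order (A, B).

Step 1: pour(A -> B) -> (A=0 B=9)
Step 2: pour(B -> A) -> (A=5 B=4)
Step 3: fill(B) -> (A=5 B=9)
Step 4: empty(B) -> (A=5 B=0)

Answer: 5 0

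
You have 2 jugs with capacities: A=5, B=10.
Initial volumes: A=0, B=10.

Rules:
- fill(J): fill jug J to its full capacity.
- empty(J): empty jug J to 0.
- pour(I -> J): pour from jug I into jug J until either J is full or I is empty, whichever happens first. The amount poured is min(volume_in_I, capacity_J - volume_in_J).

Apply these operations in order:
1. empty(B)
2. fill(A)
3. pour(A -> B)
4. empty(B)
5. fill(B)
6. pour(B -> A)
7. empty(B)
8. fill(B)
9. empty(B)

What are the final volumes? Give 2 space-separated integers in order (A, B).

Answer: 5 0

Derivation:
Step 1: empty(B) -> (A=0 B=0)
Step 2: fill(A) -> (A=5 B=0)
Step 3: pour(A -> B) -> (A=0 B=5)
Step 4: empty(B) -> (A=0 B=0)
Step 5: fill(B) -> (A=0 B=10)
Step 6: pour(B -> A) -> (A=5 B=5)
Step 7: empty(B) -> (A=5 B=0)
Step 8: fill(B) -> (A=5 B=10)
Step 9: empty(B) -> (A=5 B=0)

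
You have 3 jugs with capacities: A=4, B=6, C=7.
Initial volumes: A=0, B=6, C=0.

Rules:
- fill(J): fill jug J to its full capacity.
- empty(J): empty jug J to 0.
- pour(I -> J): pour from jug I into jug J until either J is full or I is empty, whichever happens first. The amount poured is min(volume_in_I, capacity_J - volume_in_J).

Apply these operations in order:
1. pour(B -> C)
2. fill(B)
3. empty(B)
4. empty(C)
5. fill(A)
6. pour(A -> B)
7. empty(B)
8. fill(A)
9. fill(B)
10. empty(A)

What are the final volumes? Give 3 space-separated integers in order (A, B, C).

Answer: 0 6 0

Derivation:
Step 1: pour(B -> C) -> (A=0 B=0 C=6)
Step 2: fill(B) -> (A=0 B=6 C=6)
Step 3: empty(B) -> (A=0 B=0 C=6)
Step 4: empty(C) -> (A=0 B=0 C=0)
Step 5: fill(A) -> (A=4 B=0 C=0)
Step 6: pour(A -> B) -> (A=0 B=4 C=0)
Step 7: empty(B) -> (A=0 B=0 C=0)
Step 8: fill(A) -> (A=4 B=0 C=0)
Step 9: fill(B) -> (A=4 B=6 C=0)
Step 10: empty(A) -> (A=0 B=6 C=0)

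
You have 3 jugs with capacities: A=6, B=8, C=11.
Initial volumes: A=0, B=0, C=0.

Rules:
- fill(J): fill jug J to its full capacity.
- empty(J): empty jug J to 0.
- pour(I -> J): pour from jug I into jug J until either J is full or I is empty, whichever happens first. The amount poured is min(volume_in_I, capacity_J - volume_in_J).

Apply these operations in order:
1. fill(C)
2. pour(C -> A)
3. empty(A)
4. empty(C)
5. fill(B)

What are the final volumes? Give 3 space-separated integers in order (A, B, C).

Step 1: fill(C) -> (A=0 B=0 C=11)
Step 2: pour(C -> A) -> (A=6 B=0 C=5)
Step 3: empty(A) -> (A=0 B=0 C=5)
Step 4: empty(C) -> (A=0 B=0 C=0)
Step 5: fill(B) -> (A=0 B=8 C=0)

Answer: 0 8 0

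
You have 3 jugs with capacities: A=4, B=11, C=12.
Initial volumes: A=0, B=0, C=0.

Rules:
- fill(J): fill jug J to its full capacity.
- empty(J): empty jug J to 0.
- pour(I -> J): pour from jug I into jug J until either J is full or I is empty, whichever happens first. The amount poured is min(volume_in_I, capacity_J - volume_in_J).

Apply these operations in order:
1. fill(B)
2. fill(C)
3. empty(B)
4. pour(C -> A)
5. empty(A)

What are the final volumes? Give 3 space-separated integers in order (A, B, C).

Step 1: fill(B) -> (A=0 B=11 C=0)
Step 2: fill(C) -> (A=0 B=11 C=12)
Step 3: empty(B) -> (A=0 B=0 C=12)
Step 4: pour(C -> A) -> (A=4 B=0 C=8)
Step 5: empty(A) -> (A=0 B=0 C=8)

Answer: 0 0 8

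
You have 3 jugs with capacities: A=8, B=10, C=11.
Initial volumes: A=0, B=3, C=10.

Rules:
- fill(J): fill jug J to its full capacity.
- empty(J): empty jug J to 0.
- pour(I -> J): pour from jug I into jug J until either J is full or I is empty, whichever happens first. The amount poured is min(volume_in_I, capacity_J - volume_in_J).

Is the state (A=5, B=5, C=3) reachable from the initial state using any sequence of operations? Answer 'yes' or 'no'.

Answer: no

Derivation:
BFS explored all 558 reachable states.
Reachable set includes: (0,0,0), (0,0,1), (0,0,2), (0,0,3), (0,0,4), (0,0,5), (0,0,6), (0,0,7), (0,0,8), (0,0,9), (0,0,10), (0,0,11) ...
Target (A=5, B=5, C=3) not in reachable set → no.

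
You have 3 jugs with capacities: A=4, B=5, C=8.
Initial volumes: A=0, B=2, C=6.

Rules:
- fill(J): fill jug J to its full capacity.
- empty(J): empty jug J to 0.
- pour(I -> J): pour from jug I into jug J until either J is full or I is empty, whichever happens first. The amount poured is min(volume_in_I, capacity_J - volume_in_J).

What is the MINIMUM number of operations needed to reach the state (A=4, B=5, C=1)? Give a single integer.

Answer: 3

Derivation:
BFS from (A=0, B=2, C=6). One shortest path:
  1. fill(A) -> (A=4 B=2 C=6)
  2. empty(B) -> (A=4 B=0 C=6)
  3. pour(C -> B) -> (A=4 B=5 C=1)
Reached target in 3 moves.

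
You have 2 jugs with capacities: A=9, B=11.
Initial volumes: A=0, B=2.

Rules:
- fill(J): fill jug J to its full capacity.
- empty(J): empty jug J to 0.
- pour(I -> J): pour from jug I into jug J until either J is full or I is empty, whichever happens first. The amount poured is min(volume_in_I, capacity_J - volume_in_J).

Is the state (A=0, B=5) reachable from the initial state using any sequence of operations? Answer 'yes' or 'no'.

BFS from (A=0, B=2):
  1. fill(A) -> (A=9 B=2)
  2. empty(B) -> (A=9 B=0)
  3. pour(A -> B) -> (A=0 B=9)
  4. fill(A) -> (A=9 B=9)
  5. pour(A -> B) -> (A=7 B=11)
  6. empty(B) -> (A=7 B=0)
  7. pour(A -> B) -> (A=0 B=7)
  8. fill(A) -> (A=9 B=7)
  9. pour(A -> B) -> (A=5 B=11)
  10. empty(B) -> (A=5 B=0)
  11. pour(A -> B) -> (A=0 B=5)
Target reached → yes.

Answer: yes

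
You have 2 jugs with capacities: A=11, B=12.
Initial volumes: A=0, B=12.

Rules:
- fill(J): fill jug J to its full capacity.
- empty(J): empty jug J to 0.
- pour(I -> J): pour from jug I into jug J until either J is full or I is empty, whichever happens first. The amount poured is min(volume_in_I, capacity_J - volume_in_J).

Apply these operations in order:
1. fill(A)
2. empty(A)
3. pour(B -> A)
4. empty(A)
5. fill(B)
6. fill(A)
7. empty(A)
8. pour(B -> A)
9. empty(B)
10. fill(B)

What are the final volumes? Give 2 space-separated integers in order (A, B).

Step 1: fill(A) -> (A=11 B=12)
Step 2: empty(A) -> (A=0 B=12)
Step 3: pour(B -> A) -> (A=11 B=1)
Step 4: empty(A) -> (A=0 B=1)
Step 5: fill(B) -> (A=0 B=12)
Step 6: fill(A) -> (A=11 B=12)
Step 7: empty(A) -> (A=0 B=12)
Step 8: pour(B -> A) -> (A=11 B=1)
Step 9: empty(B) -> (A=11 B=0)
Step 10: fill(B) -> (A=11 B=12)

Answer: 11 12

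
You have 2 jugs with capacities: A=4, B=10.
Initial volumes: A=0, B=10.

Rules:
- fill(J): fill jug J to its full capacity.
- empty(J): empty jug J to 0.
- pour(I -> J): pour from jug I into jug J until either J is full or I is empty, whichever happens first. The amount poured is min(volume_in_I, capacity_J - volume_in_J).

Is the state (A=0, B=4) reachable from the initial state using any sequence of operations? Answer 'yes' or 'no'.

BFS from (A=0, B=10):
  1. fill(A) -> (A=4 B=10)
  2. empty(B) -> (A=4 B=0)
  3. pour(A -> B) -> (A=0 B=4)
Target reached → yes.

Answer: yes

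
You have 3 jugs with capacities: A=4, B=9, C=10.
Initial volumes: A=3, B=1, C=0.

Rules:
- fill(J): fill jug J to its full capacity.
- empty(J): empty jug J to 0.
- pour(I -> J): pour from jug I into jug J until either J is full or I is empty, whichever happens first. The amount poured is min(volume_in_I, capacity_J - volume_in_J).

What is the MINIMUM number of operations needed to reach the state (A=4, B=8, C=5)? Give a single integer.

Answer: 5

Derivation:
BFS from (A=3, B=1, C=0). One shortest path:
  1. pour(B -> C) -> (A=3 B=0 C=1)
  2. fill(B) -> (A=3 B=9 C=1)
  3. pour(B -> A) -> (A=4 B=8 C=1)
  4. pour(A -> C) -> (A=0 B=8 C=5)
  5. fill(A) -> (A=4 B=8 C=5)
Reached target in 5 moves.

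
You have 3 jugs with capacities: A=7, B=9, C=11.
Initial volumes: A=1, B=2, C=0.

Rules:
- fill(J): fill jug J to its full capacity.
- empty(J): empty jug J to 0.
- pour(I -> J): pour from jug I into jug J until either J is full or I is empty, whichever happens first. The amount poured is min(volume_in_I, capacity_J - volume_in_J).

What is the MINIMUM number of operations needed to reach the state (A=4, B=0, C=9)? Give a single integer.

BFS from (A=1, B=2, C=0). One shortest path:
  1. empty(A) -> (A=0 B=2 C=0)
  2. fill(C) -> (A=0 B=2 C=11)
  3. pour(C -> B) -> (A=0 B=9 C=4)
  4. pour(C -> A) -> (A=4 B=9 C=0)
  5. pour(B -> C) -> (A=4 B=0 C=9)
Reached target in 5 moves.

Answer: 5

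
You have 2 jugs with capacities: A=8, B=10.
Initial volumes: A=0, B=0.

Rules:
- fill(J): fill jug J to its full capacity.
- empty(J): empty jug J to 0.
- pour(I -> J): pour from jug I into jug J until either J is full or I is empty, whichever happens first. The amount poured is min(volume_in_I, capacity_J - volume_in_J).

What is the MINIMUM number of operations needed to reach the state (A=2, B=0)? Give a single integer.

Answer: 4

Derivation:
BFS from (A=0, B=0). One shortest path:
  1. fill(B) -> (A=0 B=10)
  2. pour(B -> A) -> (A=8 B=2)
  3. empty(A) -> (A=0 B=2)
  4. pour(B -> A) -> (A=2 B=0)
Reached target in 4 moves.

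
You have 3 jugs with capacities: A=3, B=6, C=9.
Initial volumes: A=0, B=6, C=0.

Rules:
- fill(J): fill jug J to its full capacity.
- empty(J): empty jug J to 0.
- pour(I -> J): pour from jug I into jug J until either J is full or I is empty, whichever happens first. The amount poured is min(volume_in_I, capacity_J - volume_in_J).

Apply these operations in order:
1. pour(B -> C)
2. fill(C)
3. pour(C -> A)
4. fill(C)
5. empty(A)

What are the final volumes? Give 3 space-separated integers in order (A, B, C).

Answer: 0 0 9

Derivation:
Step 1: pour(B -> C) -> (A=0 B=0 C=6)
Step 2: fill(C) -> (A=0 B=0 C=9)
Step 3: pour(C -> A) -> (A=3 B=0 C=6)
Step 4: fill(C) -> (A=3 B=0 C=9)
Step 5: empty(A) -> (A=0 B=0 C=9)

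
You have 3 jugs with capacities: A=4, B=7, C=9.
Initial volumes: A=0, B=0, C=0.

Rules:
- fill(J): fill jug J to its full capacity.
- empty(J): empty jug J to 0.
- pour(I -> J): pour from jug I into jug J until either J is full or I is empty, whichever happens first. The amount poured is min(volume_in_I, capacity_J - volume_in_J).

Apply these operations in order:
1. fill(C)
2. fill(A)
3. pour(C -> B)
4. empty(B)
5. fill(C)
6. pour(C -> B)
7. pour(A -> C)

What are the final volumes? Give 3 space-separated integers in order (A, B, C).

Answer: 0 7 6

Derivation:
Step 1: fill(C) -> (A=0 B=0 C=9)
Step 2: fill(A) -> (A=4 B=0 C=9)
Step 3: pour(C -> B) -> (A=4 B=7 C=2)
Step 4: empty(B) -> (A=4 B=0 C=2)
Step 5: fill(C) -> (A=4 B=0 C=9)
Step 6: pour(C -> B) -> (A=4 B=7 C=2)
Step 7: pour(A -> C) -> (A=0 B=7 C=6)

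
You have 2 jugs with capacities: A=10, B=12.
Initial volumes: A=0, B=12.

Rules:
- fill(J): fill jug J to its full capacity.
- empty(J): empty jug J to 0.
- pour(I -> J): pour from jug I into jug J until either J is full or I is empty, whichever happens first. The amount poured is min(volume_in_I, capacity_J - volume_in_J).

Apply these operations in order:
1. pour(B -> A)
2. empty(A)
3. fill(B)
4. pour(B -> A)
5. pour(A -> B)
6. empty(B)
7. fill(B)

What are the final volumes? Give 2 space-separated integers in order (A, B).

Step 1: pour(B -> A) -> (A=10 B=2)
Step 2: empty(A) -> (A=0 B=2)
Step 3: fill(B) -> (A=0 B=12)
Step 4: pour(B -> A) -> (A=10 B=2)
Step 5: pour(A -> B) -> (A=0 B=12)
Step 6: empty(B) -> (A=0 B=0)
Step 7: fill(B) -> (A=0 B=12)

Answer: 0 12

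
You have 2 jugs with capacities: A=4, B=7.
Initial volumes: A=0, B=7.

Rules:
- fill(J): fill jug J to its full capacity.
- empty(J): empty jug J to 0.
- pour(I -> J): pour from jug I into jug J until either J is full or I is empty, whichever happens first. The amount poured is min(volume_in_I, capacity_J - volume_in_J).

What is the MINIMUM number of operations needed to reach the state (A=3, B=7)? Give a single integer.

BFS from (A=0, B=7). One shortest path:
  1. pour(B -> A) -> (A=4 B=3)
  2. empty(A) -> (A=0 B=3)
  3. pour(B -> A) -> (A=3 B=0)
  4. fill(B) -> (A=3 B=7)
Reached target in 4 moves.

Answer: 4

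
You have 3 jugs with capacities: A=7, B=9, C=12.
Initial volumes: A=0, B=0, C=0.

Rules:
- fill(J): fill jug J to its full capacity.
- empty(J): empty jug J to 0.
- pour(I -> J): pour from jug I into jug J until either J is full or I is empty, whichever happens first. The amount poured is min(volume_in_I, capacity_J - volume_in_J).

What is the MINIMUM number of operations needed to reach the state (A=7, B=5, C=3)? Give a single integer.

BFS from (A=0, B=0, C=0). One shortest path:
  1. fill(C) -> (A=0 B=0 C=12)
  2. pour(C -> B) -> (A=0 B=9 C=3)
  3. empty(B) -> (A=0 B=0 C=3)
  4. pour(C -> A) -> (A=3 B=0 C=0)
  5. fill(C) -> (A=3 B=0 C=12)
  6. pour(C -> B) -> (A=3 B=9 C=3)
  7. pour(B -> A) -> (A=7 B=5 C=3)
Reached target in 7 moves.

Answer: 7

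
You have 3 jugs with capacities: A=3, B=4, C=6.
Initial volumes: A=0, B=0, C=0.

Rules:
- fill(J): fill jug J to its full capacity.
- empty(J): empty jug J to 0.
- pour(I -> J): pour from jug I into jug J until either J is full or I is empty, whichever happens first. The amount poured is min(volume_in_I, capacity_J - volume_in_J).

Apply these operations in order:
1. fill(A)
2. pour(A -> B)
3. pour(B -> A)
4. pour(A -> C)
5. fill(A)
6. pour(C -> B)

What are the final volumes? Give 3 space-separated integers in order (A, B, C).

Step 1: fill(A) -> (A=3 B=0 C=0)
Step 2: pour(A -> B) -> (A=0 B=3 C=0)
Step 3: pour(B -> A) -> (A=3 B=0 C=0)
Step 4: pour(A -> C) -> (A=0 B=0 C=3)
Step 5: fill(A) -> (A=3 B=0 C=3)
Step 6: pour(C -> B) -> (A=3 B=3 C=0)

Answer: 3 3 0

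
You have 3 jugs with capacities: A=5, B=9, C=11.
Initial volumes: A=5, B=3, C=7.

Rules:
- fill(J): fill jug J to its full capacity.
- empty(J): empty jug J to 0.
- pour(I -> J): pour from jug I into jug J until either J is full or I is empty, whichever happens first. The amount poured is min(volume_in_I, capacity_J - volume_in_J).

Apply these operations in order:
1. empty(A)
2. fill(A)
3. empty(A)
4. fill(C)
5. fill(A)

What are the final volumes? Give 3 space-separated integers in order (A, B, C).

Step 1: empty(A) -> (A=0 B=3 C=7)
Step 2: fill(A) -> (A=5 B=3 C=7)
Step 3: empty(A) -> (A=0 B=3 C=7)
Step 4: fill(C) -> (A=0 B=3 C=11)
Step 5: fill(A) -> (A=5 B=3 C=11)

Answer: 5 3 11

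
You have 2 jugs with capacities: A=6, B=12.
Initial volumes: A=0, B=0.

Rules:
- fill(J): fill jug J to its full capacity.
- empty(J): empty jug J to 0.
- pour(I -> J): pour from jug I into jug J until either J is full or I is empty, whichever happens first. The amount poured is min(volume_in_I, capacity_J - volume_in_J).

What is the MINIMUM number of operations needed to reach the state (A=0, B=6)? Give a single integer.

BFS from (A=0, B=0). One shortest path:
  1. fill(A) -> (A=6 B=0)
  2. pour(A -> B) -> (A=0 B=6)
Reached target in 2 moves.

Answer: 2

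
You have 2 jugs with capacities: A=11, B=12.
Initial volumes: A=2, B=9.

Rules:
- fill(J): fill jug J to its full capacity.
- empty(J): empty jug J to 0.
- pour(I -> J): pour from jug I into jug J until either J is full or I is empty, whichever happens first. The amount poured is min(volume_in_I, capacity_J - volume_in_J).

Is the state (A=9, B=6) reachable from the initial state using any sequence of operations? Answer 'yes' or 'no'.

Answer: no

Derivation:
BFS explored all 47 reachable states.
Reachable set includes: (0,0), (0,1), (0,2), (0,3), (0,4), (0,5), (0,6), (0,7), (0,8), (0,9), (0,10), (0,11) ...
Target (A=9, B=6) not in reachable set → no.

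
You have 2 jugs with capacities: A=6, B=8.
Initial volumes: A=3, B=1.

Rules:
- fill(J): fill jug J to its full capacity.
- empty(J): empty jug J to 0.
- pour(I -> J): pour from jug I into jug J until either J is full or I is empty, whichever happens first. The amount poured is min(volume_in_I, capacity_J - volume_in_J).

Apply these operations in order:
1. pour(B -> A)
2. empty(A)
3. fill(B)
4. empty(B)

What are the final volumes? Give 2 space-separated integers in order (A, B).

Answer: 0 0

Derivation:
Step 1: pour(B -> A) -> (A=4 B=0)
Step 2: empty(A) -> (A=0 B=0)
Step 3: fill(B) -> (A=0 B=8)
Step 4: empty(B) -> (A=0 B=0)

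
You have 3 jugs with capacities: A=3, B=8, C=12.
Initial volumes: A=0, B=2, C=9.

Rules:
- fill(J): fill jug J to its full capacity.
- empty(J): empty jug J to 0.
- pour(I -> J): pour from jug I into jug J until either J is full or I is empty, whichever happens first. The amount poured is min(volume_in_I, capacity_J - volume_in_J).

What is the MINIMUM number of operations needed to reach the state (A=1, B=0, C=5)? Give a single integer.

Answer: 6

Derivation:
BFS from (A=0, B=2, C=9). One shortest path:
  1. empty(B) -> (A=0 B=0 C=9)
  2. pour(C -> B) -> (A=0 B=8 C=1)
  3. pour(B -> A) -> (A=3 B=5 C=1)
  4. empty(A) -> (A=0 B=5 C=1)
  5. pour(C -> A) -> (A=1 B=5 C=0)
  6. pour(B -> C) -> (A=1 B=0 C=5)
Reached target in 6 moves.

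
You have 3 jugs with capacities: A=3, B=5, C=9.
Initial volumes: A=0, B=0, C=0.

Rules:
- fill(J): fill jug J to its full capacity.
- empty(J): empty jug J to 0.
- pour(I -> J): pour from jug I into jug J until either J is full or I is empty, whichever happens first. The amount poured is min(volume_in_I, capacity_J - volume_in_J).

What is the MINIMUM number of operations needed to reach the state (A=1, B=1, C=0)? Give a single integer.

BFS from (A=0, B=0, C=0). One shortest path:
  1. fill(A) -> (A=3 B=0 C=0)
  2. fill(B) -> (A=3 B=5 C=0)
  3. pour(B -> C) -> (A=3 B=0 C=5)
  4. pour(A -> B) -> (A=0 B=3 C=5)
  5. fill(A) -> (A=3 B=3 C=5)
  6. pour(A -> B) -> (A=1 B=5 C=5)
  7. pour(B -> C) -> (A=1 B=1 C=9)
  8. empty(C) -> (A=1 B=1 C=0)
Reached target in 8 moves.

Answer: 8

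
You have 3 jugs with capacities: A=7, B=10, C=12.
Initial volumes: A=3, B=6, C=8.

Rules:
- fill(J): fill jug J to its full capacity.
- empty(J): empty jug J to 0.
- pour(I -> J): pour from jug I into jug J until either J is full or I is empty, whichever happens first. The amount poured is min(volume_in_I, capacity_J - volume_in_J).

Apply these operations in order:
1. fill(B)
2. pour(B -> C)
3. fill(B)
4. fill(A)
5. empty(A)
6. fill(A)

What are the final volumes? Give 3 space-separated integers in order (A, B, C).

Step 1: fill(B) -> (A=3 B=10 C=8)
Step 2: pour(B -> C) -> (A=3 B=6 C=12)
Step 3: fill(B) -> (A=3 B=10 C=12)
Step 4: fill(A) -> (A=7 B=10 C=12)
Step 5: empty(A) -> (A=0 B=10 C=12)
Step 6: fill(A) -> (A=7 B=10 C=12)

Answer: 7 10 12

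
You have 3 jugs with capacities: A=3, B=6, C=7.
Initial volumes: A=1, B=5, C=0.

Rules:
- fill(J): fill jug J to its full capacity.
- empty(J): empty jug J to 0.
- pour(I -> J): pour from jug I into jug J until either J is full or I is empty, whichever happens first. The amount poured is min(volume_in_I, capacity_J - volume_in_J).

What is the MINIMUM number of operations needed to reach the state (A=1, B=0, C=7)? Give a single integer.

BFS from (A=1, B=5, C=0). One shortest path:
  1. empty(B) -> (A=1 B=0 C=0)
  2. fill(C) -> (A=1 B=0 C=7)
Reached target in 2 moves.

Answer: 2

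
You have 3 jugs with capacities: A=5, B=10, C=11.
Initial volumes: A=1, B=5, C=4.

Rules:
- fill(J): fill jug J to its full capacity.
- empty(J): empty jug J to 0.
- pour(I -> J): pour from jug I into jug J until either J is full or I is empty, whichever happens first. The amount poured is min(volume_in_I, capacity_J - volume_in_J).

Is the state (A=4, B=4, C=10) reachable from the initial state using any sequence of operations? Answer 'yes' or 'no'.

BFS explored all 433 reachable states.
Reachable set includes: (0,0,0), (0,0,1), (0,0,2), (0,0,3), (0,0,4), (0,0,5), (0,0,6), (0,0,7), (0,0,8), (0,0,9), (0,0,10), (0,0,11) ...
Target (A=4, B=4, C=10) not in reachable set → no.

Answer: no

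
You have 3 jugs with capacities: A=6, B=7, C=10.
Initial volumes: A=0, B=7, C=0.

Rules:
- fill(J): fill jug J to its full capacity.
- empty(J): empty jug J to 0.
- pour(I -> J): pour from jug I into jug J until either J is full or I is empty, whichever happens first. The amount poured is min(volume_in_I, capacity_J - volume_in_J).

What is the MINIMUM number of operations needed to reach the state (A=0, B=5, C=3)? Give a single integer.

BFS from (A=0, B=7, C=0). One shortest path:
  1. pour(B -> C) -> (A=0 B=0 C=7)
  2. fill(B) -> (A=0 B=7 C=7)
  3. pour(B -> C) -> (A=0 B=4 C=10)
  4. pour(B -> A) -> (A=4 B=0 C=10)
  5. pour(C -> B) -> (A=4 B=7 C=3)
  6. pour(B -> A) -> (A=6 B=5 C=3)
  7. empty(A) -> (A=0 B=5 C=3)
Reached target in 7 moves.

Answer: 7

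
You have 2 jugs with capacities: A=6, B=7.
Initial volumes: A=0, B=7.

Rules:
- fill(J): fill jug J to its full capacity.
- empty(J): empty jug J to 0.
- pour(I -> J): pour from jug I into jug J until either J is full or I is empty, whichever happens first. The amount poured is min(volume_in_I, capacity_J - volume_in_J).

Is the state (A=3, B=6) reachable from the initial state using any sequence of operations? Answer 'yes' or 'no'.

BFS explored all 26 reachable states.
Reachable set includes: (0,0), (0,1), (0,2), (0,3), (0,4), (0,5), (0,6), (0,7), (1,0), (1,7), (2,0), (2,7) ...
Target (A=3, B=6) not in reachable set → no.

Answer: no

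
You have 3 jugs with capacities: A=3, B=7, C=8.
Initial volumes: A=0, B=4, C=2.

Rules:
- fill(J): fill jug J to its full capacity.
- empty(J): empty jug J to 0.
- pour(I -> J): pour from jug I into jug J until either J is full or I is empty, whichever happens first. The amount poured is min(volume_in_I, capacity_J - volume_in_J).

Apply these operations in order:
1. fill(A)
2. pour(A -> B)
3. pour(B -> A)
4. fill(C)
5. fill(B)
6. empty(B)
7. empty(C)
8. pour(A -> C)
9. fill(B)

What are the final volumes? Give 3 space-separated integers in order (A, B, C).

Answer: 0 7 3

Derivation:
Step 1: fill(A) -> (A=3 B=4 C=2)
Step 2: pour(A -> B) -> (A=0 B=7 C=2)
Step 3: pour(B -> A) -> (A=3 B=4 C=2)
Step 4: fill(C) -> (A=3 B=4 C=8)
Step 5: fill(B) -> (A=3 B=7 C=8)
Step 6: empty(B) -> (A=3 B=0 C=8)
Step 7: empty(C) -> (A=3 B=0 C=0)
Step 8: pour(A -> C) -> (A=0 B=0 C=3)
Step 9: fill(B) -> (A=0 B=7 C=3)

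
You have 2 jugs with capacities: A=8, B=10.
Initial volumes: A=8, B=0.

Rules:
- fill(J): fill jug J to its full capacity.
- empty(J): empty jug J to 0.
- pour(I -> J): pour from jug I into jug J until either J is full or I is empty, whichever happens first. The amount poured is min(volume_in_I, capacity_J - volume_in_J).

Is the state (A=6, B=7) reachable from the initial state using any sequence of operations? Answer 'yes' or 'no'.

BFS explored all 18 reachable states.
Reachable set includes: (0,0), (0,2), (0,4), (0,6), (0,8), (0,10), (2,0), (2,10), (4,0), (4,10), (6,0), (6,10) ...
Target (A=6, B=7) not in reachable set → no.

Answer: no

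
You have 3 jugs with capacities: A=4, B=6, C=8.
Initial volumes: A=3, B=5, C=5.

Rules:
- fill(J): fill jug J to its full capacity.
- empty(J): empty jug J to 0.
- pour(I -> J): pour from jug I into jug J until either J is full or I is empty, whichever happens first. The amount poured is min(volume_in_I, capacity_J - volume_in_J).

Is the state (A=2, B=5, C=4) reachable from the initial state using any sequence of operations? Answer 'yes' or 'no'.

BFS explored all 211 reachable states.
Reachable set includes: (0,0,0), (0,0,1), (0,0,2), (0,0,3), (0,0,4), (0,0,5), (0,0,6), (0,0,7), (0,0,8), (0,1,0), (0,1,1), (0,1,2) ...
Target (A=2, B=5, C=4) not in reachable set → no.

Answer: no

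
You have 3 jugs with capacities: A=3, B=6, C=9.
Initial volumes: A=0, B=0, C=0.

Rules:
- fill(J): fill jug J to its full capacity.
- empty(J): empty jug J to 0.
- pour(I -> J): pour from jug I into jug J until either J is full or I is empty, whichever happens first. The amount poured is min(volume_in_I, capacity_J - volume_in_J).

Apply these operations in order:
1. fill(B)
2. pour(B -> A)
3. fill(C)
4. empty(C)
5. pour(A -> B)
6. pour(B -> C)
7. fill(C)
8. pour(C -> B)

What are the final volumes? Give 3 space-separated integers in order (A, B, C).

Answer: 0 6 3

Derivation:
Step 1: fill(B) -> (A=0 B=6 C=0)
Step 2: pour(B -> A) -> (A=3 B=3 C=0)
Step 3: fill(C) -> (A=3 B=3 C=9)
Step 4: empty(C) -> (A=3 B=3 C=0)
Step 5: pour(A -> B) -> (A=0 B=6 C=0)
Step 6: pour(B -> C) -> (A=0 B=0 C=6)
Step 7: fill(C) -> (A=0 B=0 C=9)
Step 8: pour(C -> B) -> (A=0 B=6 C=3)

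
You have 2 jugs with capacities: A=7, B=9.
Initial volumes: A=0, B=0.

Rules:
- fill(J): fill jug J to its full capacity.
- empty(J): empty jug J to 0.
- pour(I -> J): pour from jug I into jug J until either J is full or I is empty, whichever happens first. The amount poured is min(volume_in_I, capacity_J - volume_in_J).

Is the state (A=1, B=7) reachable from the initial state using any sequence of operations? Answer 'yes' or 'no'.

Answer: no

Derivation:
BFS explored all 32 reachable states.
Reachable set includes: (0,0), (0,1), (0,2), (0,3), (0,4), (0,5), (0,6), (0,7), (0,8), (0,9), (1,0), (1,9) ...
Target (A=1, B=7) not in reachable set → no.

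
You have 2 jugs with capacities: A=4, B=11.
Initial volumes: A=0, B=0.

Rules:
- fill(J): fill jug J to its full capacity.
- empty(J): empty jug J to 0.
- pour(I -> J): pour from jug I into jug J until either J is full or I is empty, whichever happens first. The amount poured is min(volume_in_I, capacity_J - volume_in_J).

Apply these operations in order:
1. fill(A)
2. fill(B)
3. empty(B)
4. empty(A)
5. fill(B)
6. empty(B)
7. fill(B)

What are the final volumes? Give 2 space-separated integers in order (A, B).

Answer: 0 11

Derivation:
Step 1: fill(A) -> (A=4 B=0)
Step 2: fill(B) -> (A=4 B=11)
Step 3: empty(B) -> (A=4 B=0)
Step 4: empty(A) -> (A=0 B=0)
Step 5: fill(B) -> (A=0 B=11)
Step 6: empty(B) -> (A=0 B=0)
Step 7: fill(B) -> (A=0 B=11)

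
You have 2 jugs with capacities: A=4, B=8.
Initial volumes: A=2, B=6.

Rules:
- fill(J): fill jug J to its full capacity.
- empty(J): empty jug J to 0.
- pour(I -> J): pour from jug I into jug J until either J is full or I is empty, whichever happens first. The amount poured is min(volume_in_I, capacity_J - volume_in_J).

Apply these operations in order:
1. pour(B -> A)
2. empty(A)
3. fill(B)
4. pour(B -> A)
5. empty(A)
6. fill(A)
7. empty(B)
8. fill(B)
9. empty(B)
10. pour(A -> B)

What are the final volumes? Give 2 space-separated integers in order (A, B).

Step 1: pour(B -> A) -> (A=4 B=4)
Step 2: empty(A) -> (A=0 B=4)
Step 3: fill(B) -> (A=0 B=8)
Step 4: pour(B -> A) -> (A=4 B=4)
Step 5: empty(A) -> (A=0 B=4)
Step 6: fill(A) -> (A=4 B=4)
Step 7: empty(B) -> (A=4 B=0)
Step 8: fill(B) -> (A=4 B=8)
Step 9: empty(B) -> (A=4 B=0)
Step 10: pour(A -> B) -> (A=0 B=4)

Answer: 0 4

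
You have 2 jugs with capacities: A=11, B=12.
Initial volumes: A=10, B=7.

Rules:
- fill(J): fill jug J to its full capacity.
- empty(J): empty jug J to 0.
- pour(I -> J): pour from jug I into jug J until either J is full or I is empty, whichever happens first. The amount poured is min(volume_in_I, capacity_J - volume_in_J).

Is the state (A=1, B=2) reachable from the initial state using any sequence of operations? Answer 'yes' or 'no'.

Answer: no

Derivation:
BFS explored all 47 reachable states.
Reachable set includes: (0,0), (0,1), (0,2), (0,3), (0,4), (0,5), (0,6), (0,7), (0,8), (0,9), (0,10), (0,11) ...
Target (A=1, B=2) not in reachable set → no.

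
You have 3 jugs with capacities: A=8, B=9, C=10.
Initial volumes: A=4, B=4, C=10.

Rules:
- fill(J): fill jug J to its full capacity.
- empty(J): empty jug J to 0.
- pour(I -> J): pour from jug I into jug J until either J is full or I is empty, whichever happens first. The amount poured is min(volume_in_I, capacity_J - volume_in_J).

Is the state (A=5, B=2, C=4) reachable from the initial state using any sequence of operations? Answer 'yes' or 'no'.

Answer: no

Derivation:
BFS explored all 486 reachable states.
Reachable set includes: (0,0,0), (0,0,1), (0,0,2), (0,0,3), (0,0,4), (0,0,5), (0,0,6), (0,0,7), (0,0,8), (0,0,9), (0,0,10), (0,1,0) ...
Target (A=5, B=2, C=4) not in reachable set → no.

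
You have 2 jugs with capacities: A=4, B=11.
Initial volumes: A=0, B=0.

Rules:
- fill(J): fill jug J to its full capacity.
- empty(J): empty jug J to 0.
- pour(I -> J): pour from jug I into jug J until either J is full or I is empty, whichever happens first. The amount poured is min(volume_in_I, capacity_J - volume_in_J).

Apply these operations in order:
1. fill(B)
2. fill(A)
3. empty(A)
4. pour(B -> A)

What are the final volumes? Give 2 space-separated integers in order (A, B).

Answer: 4 7

Derivation:
Step 1: fill(B) -> (A=0 B=11)
Step 2: fill(A) -> (A=4 B=11)
Step 3: empty(A) -> (A=0 B=11)
Step 4: pour(B -> A) -> (A=4 B=7)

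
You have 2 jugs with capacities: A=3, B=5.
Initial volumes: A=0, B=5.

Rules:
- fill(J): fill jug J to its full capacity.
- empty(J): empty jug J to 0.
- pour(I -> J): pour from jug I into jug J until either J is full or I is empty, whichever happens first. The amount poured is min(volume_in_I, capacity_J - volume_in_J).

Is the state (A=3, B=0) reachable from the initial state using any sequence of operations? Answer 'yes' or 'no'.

Answer: yes

Derivation:
BFS from (A=0, B=5):
  1. fill(A) -> (A=3 B=5)
  2. empty(B) -> (A=3 B=0)
Target reached → yes.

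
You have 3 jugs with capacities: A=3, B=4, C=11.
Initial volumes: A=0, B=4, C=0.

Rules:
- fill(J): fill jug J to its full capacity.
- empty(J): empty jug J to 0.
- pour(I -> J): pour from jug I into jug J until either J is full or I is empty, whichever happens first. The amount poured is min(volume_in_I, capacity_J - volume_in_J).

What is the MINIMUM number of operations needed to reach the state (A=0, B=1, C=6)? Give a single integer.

Answer: 4

Derivation:
BFS from (A=0, B=4, C=0). One shortest path:
  1. fill(A) -> (A=3 B=4 C=0)
  2. pour(A -> C) -> (A=0 B=4 C=3)
  3. pour(B -> A) -> (A=3 B=1 C=3)
  4. pour(A -> C) -> (A=0 B=1 C=6)
Reached target in 4 moves.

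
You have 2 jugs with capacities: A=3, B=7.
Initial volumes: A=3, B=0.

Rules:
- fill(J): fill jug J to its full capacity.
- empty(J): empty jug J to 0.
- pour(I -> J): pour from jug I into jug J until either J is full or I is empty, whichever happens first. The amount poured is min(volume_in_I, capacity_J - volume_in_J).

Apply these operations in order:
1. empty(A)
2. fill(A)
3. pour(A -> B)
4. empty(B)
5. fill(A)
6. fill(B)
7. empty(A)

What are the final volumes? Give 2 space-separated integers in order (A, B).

Answer: 0 7

Derivation:
Step 1: empty(A) -> (A=0 B=0)
Step 2: fill(A) -> (A=3 B=0)
Step 3: pour(A -> B) -> (A=0 B=3)
Step 4: empty(B) -> (A=0 B=0)
Step 5: fill(A) -> (A=3 B=0)
Step 6: fill(B) -> (A=3 B=7)
Step 7: empty(A) -> (A=0 B=7)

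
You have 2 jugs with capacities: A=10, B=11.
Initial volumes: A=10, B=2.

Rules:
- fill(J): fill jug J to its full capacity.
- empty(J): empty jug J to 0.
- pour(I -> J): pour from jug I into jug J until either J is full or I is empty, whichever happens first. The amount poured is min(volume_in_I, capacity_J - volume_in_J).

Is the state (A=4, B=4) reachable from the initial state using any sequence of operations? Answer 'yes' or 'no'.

BFS explored all 42 reachable states.
Reachable set includes: (0,0), (0,1), (0,2), (0,3), (0,4), (0,5), (0,6), (0,7), (0,8), (0,9), (0,10), (0,11) ...
Target (A=4, B=4) not in reachable set → no.

Answer: no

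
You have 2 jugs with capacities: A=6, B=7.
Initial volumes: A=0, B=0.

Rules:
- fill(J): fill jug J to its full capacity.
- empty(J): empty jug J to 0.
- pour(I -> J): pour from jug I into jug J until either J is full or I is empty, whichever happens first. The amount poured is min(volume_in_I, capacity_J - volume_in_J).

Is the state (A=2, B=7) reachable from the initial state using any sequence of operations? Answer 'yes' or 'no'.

Answer: yes

Derivation:
BFS from (A=0, B=0):
  1. fill(B) -> (A=0 B=7)
  2. pour(B -> A) -> (A=6 B=1)
  3. empty(A) -> (A=0 B=1)
  4. pour(B -> A) -> (A=1 B=0)
  5. fill(B) -> (A=1 B=7)
  6. pour(B -> A) -> (A=6 B=2)
  7. empty(A) -> (A=0 B=2)
  8. pour(B -> A) -> (A=2 B=0)
  9. fill(B) -> (A=2 B=7)
Target reached → yes.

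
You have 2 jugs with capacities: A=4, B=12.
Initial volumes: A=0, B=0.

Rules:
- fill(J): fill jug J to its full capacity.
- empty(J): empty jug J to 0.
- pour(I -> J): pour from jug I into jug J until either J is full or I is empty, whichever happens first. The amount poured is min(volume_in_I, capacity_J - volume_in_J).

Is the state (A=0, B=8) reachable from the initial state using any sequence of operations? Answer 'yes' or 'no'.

Answer: yes

Derivation:
BFS from (A=0, B=0):
  1. fill(B) -> (A=0 B=12)
  2. pour(B -> A) -> (A=4 B=8)
  3. empty(A) -> (A=0 B=8)
Target reached → yes.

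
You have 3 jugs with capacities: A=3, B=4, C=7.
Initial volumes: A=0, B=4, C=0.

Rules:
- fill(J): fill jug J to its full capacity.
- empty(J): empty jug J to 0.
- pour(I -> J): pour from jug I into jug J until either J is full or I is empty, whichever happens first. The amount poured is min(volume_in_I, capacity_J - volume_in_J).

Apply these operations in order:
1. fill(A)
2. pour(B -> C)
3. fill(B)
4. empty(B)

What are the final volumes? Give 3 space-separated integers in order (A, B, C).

Answer: 3 0 4

Derivation:
Step 1: fill(A) -> (A=3 B=4 C=0)
Step 2: pour(B -> C) -> (A=3 B=0 C=4)
Step 3: fill(B) -> (A=3 B=4 C=4)
Step 4: empty(B) -> (A=3 B=0 C=4)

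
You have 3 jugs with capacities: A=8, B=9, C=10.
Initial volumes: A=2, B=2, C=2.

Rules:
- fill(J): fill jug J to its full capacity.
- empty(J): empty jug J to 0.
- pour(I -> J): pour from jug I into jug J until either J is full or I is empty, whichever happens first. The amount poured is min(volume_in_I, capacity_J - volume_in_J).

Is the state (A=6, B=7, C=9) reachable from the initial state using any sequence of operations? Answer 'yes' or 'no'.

Answer: no

Derivation:
BFS explored all 487 reachable states.
Reachable set includes: (0,0,0), (0,0,1), (0,0,2), (0,0,3), (0,0,4), (0,0,5), (0,0,6), (0,0,7), (0,0,8), (0,0,9), (0,0,10), (0,1,0) ...
Target (A=6, B=7, C=9) not in reachable set → no.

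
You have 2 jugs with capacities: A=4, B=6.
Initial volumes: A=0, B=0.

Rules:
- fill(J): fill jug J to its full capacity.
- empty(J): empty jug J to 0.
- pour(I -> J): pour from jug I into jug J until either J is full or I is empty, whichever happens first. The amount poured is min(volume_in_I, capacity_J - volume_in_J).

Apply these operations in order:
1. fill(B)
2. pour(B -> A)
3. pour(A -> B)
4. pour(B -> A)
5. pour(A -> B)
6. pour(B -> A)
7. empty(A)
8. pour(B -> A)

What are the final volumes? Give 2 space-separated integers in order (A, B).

Answer: 2 0

Derivation:
Step 1: fill(B) -> (A=0 B=6)
Step 2: pour(B -> A) -> (A=4 B=2)
Step 3: pour(A -> B) -> (A=0 B=6)
Step 4: pour(B -> A) -> (A=4 B=2)
Step 5: pour(A -> B) -> (A=0 B=6)
Step 6: pour(B -> A) -> (A=4 B=2)
Step 7: empty(A) -> (A=0 B=2)
Step 8: pour(B -> A) -> (A=2 B=0)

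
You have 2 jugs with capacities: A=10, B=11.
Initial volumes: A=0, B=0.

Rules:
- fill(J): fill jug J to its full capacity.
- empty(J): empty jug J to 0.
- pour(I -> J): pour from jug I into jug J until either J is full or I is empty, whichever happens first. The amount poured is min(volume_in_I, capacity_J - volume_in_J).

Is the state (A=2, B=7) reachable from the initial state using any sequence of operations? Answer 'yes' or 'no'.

BFS explored all 42 reachable states.
Reachable set includes: (0,0), (0,1), (0,2), (0,3), (0,4), (0,5), (0,6), (0,7), (0,8), (0,9), (0,10), (0,11) ...
Target (A=2, B=7) not in reachable set → no.

Answer: no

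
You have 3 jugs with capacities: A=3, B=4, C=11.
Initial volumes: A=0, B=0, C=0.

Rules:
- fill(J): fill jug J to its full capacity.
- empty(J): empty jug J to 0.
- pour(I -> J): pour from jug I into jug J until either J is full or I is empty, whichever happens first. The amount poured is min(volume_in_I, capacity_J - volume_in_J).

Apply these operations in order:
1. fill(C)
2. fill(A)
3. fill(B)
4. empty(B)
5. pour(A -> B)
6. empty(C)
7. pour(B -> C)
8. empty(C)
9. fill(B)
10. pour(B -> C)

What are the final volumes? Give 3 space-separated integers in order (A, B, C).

Step 1: fill(C) -> (A=0 B=0 C=11)
Step 2: fill(A) -> (A=3 B=0 C=11)
Step 3: fill(B) -> (A=3 B=4 C=11)
Step 4: empty(B) -> (A=3 B=0 C=11)
Step 5: pour(A -> B) -> (A=0 B=3 C=11)
Step 6: empty(C) -> (A=0 B=3 C=0)
Step 7: pour(B -> C) -> (A=0 B=0 C=3)
Step 8: empty(C) -> (A=0 B=0 C=0)
Step 9: fill(B) -> (A=0 B=4 C=0)
Step 10: pour(B -> C) -> (A=0 B=0 C=4)

Answer: 0 0 4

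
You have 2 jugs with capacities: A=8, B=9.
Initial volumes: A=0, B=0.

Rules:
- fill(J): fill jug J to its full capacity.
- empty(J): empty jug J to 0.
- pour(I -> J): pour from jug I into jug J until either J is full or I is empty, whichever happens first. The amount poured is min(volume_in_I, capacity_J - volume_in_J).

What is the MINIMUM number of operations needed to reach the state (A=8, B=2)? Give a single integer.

BFS from (A=0, B=0). One shortest path:
  1. fill(B) -> (A=0 B=9)
  2. pour(B -> A) -> (A=8 B=1)
  3. empty(A) -> (A=0 B=1)
  4. pour(B -> A) -> (A=1 B=0)
  5. fill(B) -> (A=1 B=9)
  6. pour(B -> A) -> (A=8 B=2)
Reached target in 6 moves.

Answer: 6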